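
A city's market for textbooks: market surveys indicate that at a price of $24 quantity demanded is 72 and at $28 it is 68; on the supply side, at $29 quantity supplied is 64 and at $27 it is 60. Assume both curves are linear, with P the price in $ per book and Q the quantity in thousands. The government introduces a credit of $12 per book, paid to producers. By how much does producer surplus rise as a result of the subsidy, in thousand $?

Producer surplus rises by $280 thousand.

Demand slope: (68 − 72)/(28 − 24) = -1, so Qd = 96 − P.
Supply slope: (60 − 64)/(27 − 29) = 2, so Qs = 2P + 6.
Before the subsidy: set 96 − P = 2P + 6 → P* = $30, Q* = 66.
With a per-unit subsidy paid to producers, each receives P + 12 per unit sold, so supply becomes Qs = 2(P + 12) + 6.
New equilibrium: consumers pay $22, producers receive $34, Q = 74. (Wedge: Pb − Ps = −12.)
ΔPS is the trapezoid between Q = 74 and Q = 66 of height $4: ½ · (66 + 74) · 4 = $280.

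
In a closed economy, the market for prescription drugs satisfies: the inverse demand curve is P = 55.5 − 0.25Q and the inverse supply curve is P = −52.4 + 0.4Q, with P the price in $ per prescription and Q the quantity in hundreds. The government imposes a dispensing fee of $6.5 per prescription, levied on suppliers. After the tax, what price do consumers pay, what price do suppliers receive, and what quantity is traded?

Consumers pay $16.5; suppliers receive $10; quantity = 156.

Inverting to Q(P) form: Qd = 222 − 4P; Qs = 2.5P + 131.
Without the tax, 222 − 4P = 2.5P + 131 gives 6.5P = 91, so P* = $14 and Q* = 166.
With the tax collected from suppliers, supply shifts: Qs = 2.5(P − 6.5) + 131.
Solving gives Q = 156 with consumers paying $16.5 and suppliers receiving $10 (the $6.5 wedge).
The less price-elastic side of the market bears the larger share of a per-unit tax.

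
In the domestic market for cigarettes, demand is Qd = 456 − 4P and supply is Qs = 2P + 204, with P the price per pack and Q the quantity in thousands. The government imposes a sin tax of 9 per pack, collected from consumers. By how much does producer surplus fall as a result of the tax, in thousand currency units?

Without the tax, 456 − 4P = 2P + 204 gives 6P = 252, so P* = 42 and Q* = 288.
With the tax collected from consumers, demand (in seller-price terms) shifts: Qd = 456 − 4(P + 9).
Solving gives Q = 276 with consumers paying 45 and suppliers receiving 36 (the 9 wedge).
ΔPS is the trapezoid between Q = 276 and Q = 288 of height 6: ½ · (288 + 276) · 6 = 1692.

Producer surplus falls by 1692 thousand.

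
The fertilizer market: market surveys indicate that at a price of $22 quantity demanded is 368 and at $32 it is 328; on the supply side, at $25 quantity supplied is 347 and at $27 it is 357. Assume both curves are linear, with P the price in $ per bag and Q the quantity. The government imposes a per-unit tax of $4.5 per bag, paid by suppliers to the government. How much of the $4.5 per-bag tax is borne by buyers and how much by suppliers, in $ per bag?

Demand slope: (328 − 368)/(32 − 22) = -4, so Qd = 456 − 4P.
Supply slope: (357 − 347)/(27 − 25) = 5, so Qs = 5P + 222.
Without the tax, 456 − 4P = 5P + 222 gives 9P = 234, so P* = $26 and Q* = 352.
With the tax collected from suppliers, supply shifts: Qs = 5(P − 4.5) + 222.
New equilibrium: buyers pay $28.5, suppliers receive $24, Q = 342. (Wedge: Pb − Ps = 4.5.)
Burden on buyers: $2.5; on suppliers: $2. (They sum to $4.5.)
The less price-elastic side of the market bears the larger share of a per-unit tax.

Buyers bear $2.5 per bag; suppliers bear $2 per bag.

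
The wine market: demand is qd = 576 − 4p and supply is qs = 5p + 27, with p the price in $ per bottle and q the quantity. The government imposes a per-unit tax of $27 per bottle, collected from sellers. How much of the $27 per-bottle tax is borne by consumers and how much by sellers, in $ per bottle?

Consumers bear $15 per bottle; sellers bear $12 per bottle.

Before the tax: set 576 − 4p = 5p + 27 → p* = $61, q* = 332.
With the tax collected from sellers, supply shifts: qs = 5(p − 27) + 27.
Solving gives q = 272 with consumers paying $76 and sellers receiving $49 (the $27 wedge).
Burden on consumers: $15; on sellers: $12. (They sum to $27.)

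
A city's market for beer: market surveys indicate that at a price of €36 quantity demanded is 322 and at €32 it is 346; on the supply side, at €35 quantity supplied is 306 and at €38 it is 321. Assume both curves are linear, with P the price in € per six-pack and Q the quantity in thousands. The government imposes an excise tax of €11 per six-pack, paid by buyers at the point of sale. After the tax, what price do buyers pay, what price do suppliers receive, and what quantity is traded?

Demand slope: (346 − 322)/(32 − 36) = -6, so Qd = 538 − 6P.
Supply slope: (321 − 306)/(38 − 35) = 5, so Qs = 5P + 131.
Before the tax: set 538 − 6P = 5P + 131 → P* = €37, Q* = 316.
With the tax collected from buyers, demand (in seller-price terms) shifts: Qd = 538 − 6(P + 11).
Solving gives Q = 286 with buyers paying €42 and suppliers receiving €31 (the €11 wedge).

Buyers pay €42; suppliers receive €31; quantity = 286.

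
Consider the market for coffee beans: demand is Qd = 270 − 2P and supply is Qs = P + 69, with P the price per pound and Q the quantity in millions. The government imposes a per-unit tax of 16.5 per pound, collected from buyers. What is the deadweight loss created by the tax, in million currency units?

Before the tax: set 270 − 2P = P + 69 → P* = 67, Q* = 136.
With the tax collected from buyers, demand (in seller-price terms) shifts: Qd = 270 − 2(P + 16.5).
New equilibrium: buyers pay 72.5, sellers receive 56, Q = 125. (Wedge: Pb − Ps = 16.5.)
Quantity falls by |ΔQ| = |136 − 125| = 11.
DWL = ½ · t · |ΔQ| = ½ · 16.5 · 11 = 90.75.

Deadweight loss = 90.75 million.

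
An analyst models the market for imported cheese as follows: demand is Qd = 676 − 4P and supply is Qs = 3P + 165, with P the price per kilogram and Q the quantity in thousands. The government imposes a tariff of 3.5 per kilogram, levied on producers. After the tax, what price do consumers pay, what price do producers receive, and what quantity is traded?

Before the tax: set 676 − 4P = 3P + 165 → P* = 73, Q* = 384.
With the tax collected from producers, supply shifts: Qs = 3(P − 3.5) + 165.
New equilibrium: consumers pay 74.5, producers receive 71, Q = 378. (Wedge: Pb − Ps = 3.5.)

Consumers pay 74.5; producers receive 71; quantity = 378.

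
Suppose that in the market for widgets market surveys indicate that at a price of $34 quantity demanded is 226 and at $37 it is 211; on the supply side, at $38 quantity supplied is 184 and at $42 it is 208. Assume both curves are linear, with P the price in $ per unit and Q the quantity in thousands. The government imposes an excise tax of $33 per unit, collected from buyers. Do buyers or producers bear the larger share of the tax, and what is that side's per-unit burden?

Buyers bear the larger share: $18 per unit.

Demand slope: (211 − 226)/(37 − 34) = -5, so Qd = 396 − 5P.
Supply slope: (208 − 184)/(42 − 38) = 6, so Qs = 6P − 44.
Before the tax: set 396 − 5P = 6P − 44 → P* = $40, Q* = 196.
With the tax collected from buyers, demand (in seller-price terms) shifts: Qd = 396 − 5(P + 33).
New equilibrium: buyers pay $58, producers receive $25, Q = 106. (Wedge: Pb − Ps = 33.)
Per-unit burden: buyers $18, producers $15.
Buyers take the larger share because demand is less price-elastic here (demand slope 5 vs supply slope 6).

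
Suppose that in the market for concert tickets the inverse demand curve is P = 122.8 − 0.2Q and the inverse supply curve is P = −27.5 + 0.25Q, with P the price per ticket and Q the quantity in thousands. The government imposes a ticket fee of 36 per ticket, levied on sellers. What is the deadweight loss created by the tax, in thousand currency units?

Rewrite in direct form: Qd = 614 − 5P and Qs = 4P + 110.
Without the tax, 614 − 5P = 4P + 110 gives 9P = 504, so P* = 56 and Q* = 334.
With the tax collected from sellers, supply shifts: Qs = 4(P − 36) + 110.
New equilibrium: buyers pay 72, sellers receive 36, Q = 254. (Wedge: Pb − Ps = 36.)
Quantity falls by |ΔQ| = |334 − 254| = 80.
DWL = ½ · t · |ΔQ| = ½ · 36 · 80 = 1440.

Deadweight loss = 1440 thousand.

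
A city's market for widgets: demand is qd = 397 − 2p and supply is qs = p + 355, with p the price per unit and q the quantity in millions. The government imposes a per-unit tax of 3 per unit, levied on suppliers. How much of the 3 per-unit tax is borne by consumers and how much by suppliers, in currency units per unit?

Without the tax, 397 − 2p = p + 355 gives 3p = 42, so p* = 14 and q* = 369.
With the tax collected from suppliers, supply shifts: qs = (p − 3) + 355.
Solving gives q = 367 with consumers paying 15 and suppliers receiving 12 (the 3 wedge).
Burden on consumers: 1; on suppliers: 2. (They sum to 3.)

Consumers bear 1 per unit; suppliers bear 2 per unit.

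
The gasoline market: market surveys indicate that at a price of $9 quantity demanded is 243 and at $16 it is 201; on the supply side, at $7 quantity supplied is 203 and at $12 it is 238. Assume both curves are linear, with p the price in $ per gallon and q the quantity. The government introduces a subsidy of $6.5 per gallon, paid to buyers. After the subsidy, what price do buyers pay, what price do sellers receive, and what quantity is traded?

Demand slope: (201 − 243)/(16 − 9) = -6, so qd = 297 − 6p.
Supply slope: (238 − 203)/(12 − 7) = 7, so qs = 7p + 154.
Before the subsidy: set 297 − 6p = 7p + 154 → p* = $11, q* = 231.
With a per-unit subsidy paid to buyers, each effectively pays p − 6.5, so demand becomes qd = 297 − 6(p − 6.5).
New equilibrium: buyers pay $7.5, sellers receive $14, q = 252. (Wedge: pb − ps = −6.5.)

Buyers pay $7.5; sellers receive $14; quantity = 252.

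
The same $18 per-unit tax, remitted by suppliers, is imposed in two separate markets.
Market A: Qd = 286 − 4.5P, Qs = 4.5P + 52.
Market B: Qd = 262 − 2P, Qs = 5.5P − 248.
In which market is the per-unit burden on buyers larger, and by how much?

Market A: pre-tax P* = $26, Q* = 169; post-tax Q = 128.5; per-unit burden on buyers = $9.
Market B: pre-tax P* = $68, Q* = 126; post-tax Q = 99.6; per-unit burden on buyers = $13.2.
Difference: $9 vs $13.2 → market B is larger by $4.2.

Market B, by $4.2.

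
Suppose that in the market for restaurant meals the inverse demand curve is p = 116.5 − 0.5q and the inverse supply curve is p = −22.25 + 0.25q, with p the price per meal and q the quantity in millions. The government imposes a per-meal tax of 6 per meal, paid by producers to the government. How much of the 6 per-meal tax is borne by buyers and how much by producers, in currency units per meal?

Rewrite in direct form: qd = 233 − 2p and qs = 4p + 89.
Without the tax, 233 − 2p = 4p + 89 gives 6p = 144, so p* = 24 and q* = 185.
With the tax collected from producers, supply shifts: qs = 4(p − 6) + 89.
New equilibrium: buyers pay 28, producers receive 22, q = 177. (Wedge: pb − ps = 6.)
Burden on buyers: 4; on producers: 2. (They sum to 6.)
The less price-elastic side of the market bears the larger share of a per-unit tax.

Buyers bear 4 per meal; producers bear 2 per meal.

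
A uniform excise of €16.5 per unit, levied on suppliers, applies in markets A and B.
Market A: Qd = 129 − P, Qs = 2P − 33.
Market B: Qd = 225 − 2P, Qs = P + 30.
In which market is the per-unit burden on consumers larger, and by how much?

Market A: pre-tax P* = €54, Q* = 75; post-tax Q = 64; per-unit burden on consumers = €11.
Market B: pre-tax P* = €65, Q* = 95; post-tax Q = 84; per-unit burden on consumers = €5.5.
Difference: €11 vs €5.5 → market A is larger by €5.5.

Market A, by €5.5.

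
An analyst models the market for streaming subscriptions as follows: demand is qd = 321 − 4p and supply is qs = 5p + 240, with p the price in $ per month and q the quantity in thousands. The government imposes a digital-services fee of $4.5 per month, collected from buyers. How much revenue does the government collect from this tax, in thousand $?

Tax revenue = $1237.5 thousand.

Without the tax, 321 − 4p = 5p + 240 gives 9p = 81, so p* = $9 and q* = 285.
With the tax collected from buyers, demand (in seller-price terms) shifts: qd = 321 − 4(p + 4.5).
Solving gives q = 275 with buyers paying $11.5 and suppliers receiving $7 (the $4.5 wedge).
Revenue = t · Q = 4.5 · 275 = $1237.5.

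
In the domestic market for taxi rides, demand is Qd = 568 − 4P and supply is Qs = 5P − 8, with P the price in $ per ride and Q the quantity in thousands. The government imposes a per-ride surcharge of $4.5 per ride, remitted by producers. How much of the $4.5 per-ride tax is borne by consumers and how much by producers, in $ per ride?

Without the tax, 568 − 4P = 5P − 8 gives 9P = 576, so P* = $64 and Q* = 312.
With the tax collected from producers, supply shifts: Qs = 5(P − 4.5) − 8.
Solving gives Q = 302 with consumers paying $66.5 and producers receiving $62 (the $4.5 wedge).
Burden on consumers: $2.5; on producers: $2. (They sum to $4.5.)
The less price-elastic side of the market bears the larger share of a per-unit tax.

Consumers bear $2.5 per ride; producers bear $2 per ride.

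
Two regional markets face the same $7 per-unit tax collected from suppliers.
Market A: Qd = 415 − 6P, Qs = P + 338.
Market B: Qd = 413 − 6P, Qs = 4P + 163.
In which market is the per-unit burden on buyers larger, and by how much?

Market B, by $1.8.

Market A: pre-tax P* = $11, Q* = 349; post-tax Q = 343; per-unit burden on buyers = $1.
Market B: pre-tax P* = $25, Q* = 263; post-tax Q = 246.2; per-unit burden on buyers = $2.8.
Difference: $1 vs $2.8 → market B is larger by $1.8.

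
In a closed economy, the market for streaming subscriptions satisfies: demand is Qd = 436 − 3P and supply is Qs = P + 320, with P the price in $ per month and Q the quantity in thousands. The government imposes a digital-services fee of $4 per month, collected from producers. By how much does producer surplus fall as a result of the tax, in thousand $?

Producer surplus falls by $1042.5 thousand.

Without the tax, 436 − 3P = P + 320 gives 4P = 116, so P* = $29 and Q* = 349.
With the tax collected from producers, supply shifts: Qs = (P − 4) + 320.
Solving gives Q = 346 with buyers paying $30 and producers receiving $26 (the $4 wedge).
ΔPS is the trapezoid between Q = 346 and Q = 349 of height $3: ½ · (349 + 346) · 3 = $1042.5.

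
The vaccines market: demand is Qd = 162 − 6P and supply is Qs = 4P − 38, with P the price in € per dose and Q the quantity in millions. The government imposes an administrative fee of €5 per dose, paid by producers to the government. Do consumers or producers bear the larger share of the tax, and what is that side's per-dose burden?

Without the tax, 162 − 6P = 4P − 38 gives 10P = 200, so P* = €20 and Q* = 42.
With the tax collected from producers, supply shifts: Qs = 4(P − 5) − 38.
Solving gives Q = 30 with consumers paying €22 and producers receiving €17 (the €5 wedge).
Per-dose burden: consumers €2, producers €3.
Producers take the larger share because supply is less price-elastic here (demand slope 6 vs supply slope 4).

Producers bear the larger share: €3 per dose.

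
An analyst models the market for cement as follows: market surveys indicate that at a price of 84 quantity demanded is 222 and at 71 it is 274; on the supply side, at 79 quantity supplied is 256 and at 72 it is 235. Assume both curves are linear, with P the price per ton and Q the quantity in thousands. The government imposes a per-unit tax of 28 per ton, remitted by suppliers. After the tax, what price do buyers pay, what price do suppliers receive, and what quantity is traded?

Buyers pay 89; suppliers receive 61; quantity = 202.

Demand slope: (274 − 222)/(71 − 84) = -4, so Qd = 558 − 4P.
Supply slope: (235 − 256)/(72 − 79) = 3, so Qs = 3P + 19.
Before the tax: set 558 − 4P = 3P + 19 → P* = 77, Q* = 250.
With the tax collected from suppliers, supply shifts: Qs = 3(P − 28) + 19.
Solving gives Q = 202 with buyers paying 89 and suppliers receiving 61 (the 28 wedge).
The less price-elastic side of the market bears the larger share of a per-unit tax.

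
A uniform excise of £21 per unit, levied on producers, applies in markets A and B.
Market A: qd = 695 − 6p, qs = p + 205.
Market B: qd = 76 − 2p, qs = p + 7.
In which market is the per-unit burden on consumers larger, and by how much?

Market A: pre-tax p* = £70, q* = 275; post-tax q = 257; per-unit burden on consumers = £3.
Market B: pre-tax p* = £23, q* = 30; post-tax q = 16; per-unit burden on consumers = £7.
Difference: £3 vs £7 → market B is larger by £4.

Market B, by £4.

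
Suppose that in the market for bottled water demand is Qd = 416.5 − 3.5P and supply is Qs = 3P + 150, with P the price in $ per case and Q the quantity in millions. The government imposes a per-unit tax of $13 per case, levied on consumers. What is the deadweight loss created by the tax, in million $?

Without the tax, 416.5 − 3.5P = 3P + 150 gives 6.5P = 266.5, so P* = $41 and Q* = 273.
With the tax collected from consumers, demand (in seller-price terms) shifts: Qd = 416.5 − 3.5(P + 13).
Solving gives Q = 252 with consumers paying $47 and suppliers receiving $34 (the $13 wedge).
Quantity falls by |ΔQ| = |273 − 252| = 21.
DWL = ½ · t · |ΔQ| = ½ · 13 · 21 = $136.5.

Deadweight loss = $136.5 million.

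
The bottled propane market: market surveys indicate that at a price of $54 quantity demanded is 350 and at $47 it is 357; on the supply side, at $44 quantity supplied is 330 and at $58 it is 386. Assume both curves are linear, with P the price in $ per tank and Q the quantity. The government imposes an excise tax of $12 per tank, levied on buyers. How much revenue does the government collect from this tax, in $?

Demand slope: (357 − 350)/(47 − 54) = -1, so Qd = 404 − P.
Supply slope: (386 − 330)/(58 − 44) = 4, so Qs = 4P + 154.
Before the tax: set 404 − P = 4P + 154 → P* = $50, Q* = 354.
With the tax collected from buyers, demand (in seller-price terms) shifts: Qd = 404 − (P + 12).
Solving gives Q = 344.4 with buyers paying $59.6 and sellers receiving $47.6 (the $12 wedge).
Revenue = t · Q = 12 · 344.4 = $4132.8.

Tax revenue = $4132.8.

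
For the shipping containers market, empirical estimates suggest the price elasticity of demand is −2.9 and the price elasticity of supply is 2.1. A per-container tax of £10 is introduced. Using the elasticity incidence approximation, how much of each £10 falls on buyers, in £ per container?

Incidence ratio: buyers' share ≈ εs / (εs + |εd|) = 2.1 / (2.1 + 2.9) = 0.42.
So buyers bear ≈ 0.42 × £10 = £4.2; sellers bear £5.8.

Buyers bear ≈ £4.2 per container.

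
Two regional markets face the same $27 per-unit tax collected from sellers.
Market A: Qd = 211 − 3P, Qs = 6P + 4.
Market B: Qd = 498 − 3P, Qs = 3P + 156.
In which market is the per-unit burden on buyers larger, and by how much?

Market A, by $4.5.

Market A: pre-tax P* = $23, Q* = 142; post-tax Q = 88; per-unit burden on buyers = $18.
Market B: pre-tax P* = $57, Q* = 327; post-tax Q = 286.5; per-unit burden on buyers = $13.5.
Difference: $18 vs $13.5 → market A is larger by $4.5.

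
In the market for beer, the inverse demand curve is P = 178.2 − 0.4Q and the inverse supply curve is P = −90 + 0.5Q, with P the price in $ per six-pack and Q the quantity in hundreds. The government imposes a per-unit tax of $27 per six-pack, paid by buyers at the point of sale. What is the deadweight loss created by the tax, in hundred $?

Deadweight loss = $405 hundred.

Inverting to Q(P) form: Qd = 445.5 − 2.5P; Qs = 2P + 180.
Before the tax: set 445.5 − 2.5P = 2P + 180 → P* = $59, Q* = 298.
With the tax collected from buyers, demand (in seller-price terms) shifts: Qd = 445.5 − 2.5(P + 27).
New equilibrium: buyers pay $71, sellers receive $44, Q = 268. (Wedge: Pb − Ps = 27.)
Quantity falls by |ΔQ| = |298 − 268| = 30.
DWL = ½ · t · |ΔQ| = ½ · 27 · 30 = $405.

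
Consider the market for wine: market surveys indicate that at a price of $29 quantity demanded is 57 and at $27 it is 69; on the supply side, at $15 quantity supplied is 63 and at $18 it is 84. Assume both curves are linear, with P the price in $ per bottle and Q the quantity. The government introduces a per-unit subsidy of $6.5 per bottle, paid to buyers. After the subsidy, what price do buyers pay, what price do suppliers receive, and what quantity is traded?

Demand slope: (69 − 57)/(27 − 29) = -6, so Qd = 231 − 6P.
Supply slope: (84 − 63)/(18 − 15) = 7, so Qs = 7P − 42.
Before the subsidy: set 231 − 6P = 7P − 42 → P* = $21, Q* = 105.
With a per-unit subsidy paid to buyers, each effectively pays P − 6.5, so demand becomes Qd = 231 − 6(P − 6.5).
Solving gives Q = 126 with buyers paying $17.5 and suppliers receiving $24 (the $6.5 wedge).

Buyers pay $17.5; suppliers receive $24; quantity = 126.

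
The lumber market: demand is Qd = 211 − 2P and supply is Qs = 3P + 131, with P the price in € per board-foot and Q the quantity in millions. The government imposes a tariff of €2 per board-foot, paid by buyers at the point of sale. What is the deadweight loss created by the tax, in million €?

Deadweight loss = €2.4 million.

Without the tax, 211 − 2P = 3P + 131 gives 5P = 80, so P* = €16 and Q* = 179.
With the tax collected from buyers, demand (in seller-price terms) shifts: Qd = 211 − 2(P + 2).
New equilibrium: buyers pay €17.2, producers receive €15.2, Q = 176.6. (Wedge: Pb − Ps = 2.)
Quantity falls by |ΔQ| = |179 − 176.6| = 2.4.
DWL = ½ · t · |ΔQ| = ½ · 2 · 2.4 = €2.4.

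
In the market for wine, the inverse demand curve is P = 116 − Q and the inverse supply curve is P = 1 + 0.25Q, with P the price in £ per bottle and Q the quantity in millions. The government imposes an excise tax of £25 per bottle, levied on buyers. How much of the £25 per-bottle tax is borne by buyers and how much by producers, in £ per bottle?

Rewrite in direct form: Qd = 116 − P and Qs = 4P − 4.
Without the tax, 116 − P = 4P − 4 gives 5P = 120, so P* = £24 and Q* = 92.
With the tax collected from buyers, demand (in seller-price terms) shifts: Qd = 116 − (P + 25).
Solving gives Q = 72 with buyers paying £44 and producers receiving £19 (the £25 wedge).
Burden on buyers: £20; on producers: £5. (They sum to £25.)
The less price-elastic side of the market bears the larger share of a per-unit tax.

Buyers bear £20 per bottle; producers bear £5 per bottle.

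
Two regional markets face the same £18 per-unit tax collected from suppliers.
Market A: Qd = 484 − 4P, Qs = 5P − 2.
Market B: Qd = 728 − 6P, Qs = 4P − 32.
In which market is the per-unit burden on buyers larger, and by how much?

Market A: pre-tax P* = £54, Q* = 268; post-tax Q = 228; per-unit burden on buyers = £10.
Market B: pre-tax P* = £76, Q* = 272; post-tax Q = 228.8; per-unit burden on buyers = £7.2.
Difference: £10 vs £7.2 → market A is larger by £2.8.

Market A, by £2.8.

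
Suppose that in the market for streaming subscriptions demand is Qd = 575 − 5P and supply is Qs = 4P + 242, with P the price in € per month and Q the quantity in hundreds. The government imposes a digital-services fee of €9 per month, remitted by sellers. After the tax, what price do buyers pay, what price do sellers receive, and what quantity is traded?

Before the tax: set 575 − 5P = 4P + 242 → P* = €37, Q* = 390.
With the tax collected from sellers, supply shifts: Qs = 4(P − 9) + 242.
Solving gives Q = 370 with buyers paying €41 and sellers receiving €32 (the €9 wedge).

Buyers pay €41; sellers receive €32; quantity = 370.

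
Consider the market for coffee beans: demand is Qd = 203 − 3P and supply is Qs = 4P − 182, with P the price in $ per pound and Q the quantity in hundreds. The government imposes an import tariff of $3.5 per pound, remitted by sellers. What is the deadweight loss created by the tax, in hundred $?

Deadweight loss = $10.5 hundred.

Before the tax: set 203 − 3P = 4P − 182 → P* = $55, Q* = 38.
With the tax collected from sellers, supply shifts: Qs = 4(P − 3.5) − 182.
Solving gives Q = 32 with consumers paying $57 and sellers receiving $53.5 (the $3.5 wedge).
Quantity falls by |ΔQ| = |38 − 32| = 6.
DWL = ½ · t · |ΔQ| = ½ · 3.5 · 6 = $10.5.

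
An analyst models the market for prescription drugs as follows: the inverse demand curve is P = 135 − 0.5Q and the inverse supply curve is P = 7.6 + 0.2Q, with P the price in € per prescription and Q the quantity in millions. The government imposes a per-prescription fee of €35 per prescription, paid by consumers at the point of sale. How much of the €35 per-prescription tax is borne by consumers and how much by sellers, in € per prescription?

Consumers bear €25 per prescription; sellers bear €10 per prescription.

Inverting to Q(P) form: Qd = 270 − 2P; Qs = 5P − 38.
Before the tax: set 270 − 2P = 5P − 38 → P* = €44, Q* = 182.
With the tax collected from consumers, demand (in seller-price terms) shifts: Qd = 270 − 2(P + 35).
Solving gives Q = 132 with consumers paying €69 and sellers receiving €34 (the €35 wedge).
Burden on consumers: €25; on sellers: €10. (They sum to €35.)
The less price-elastic side of the market bears the larger share of a per-unit tax.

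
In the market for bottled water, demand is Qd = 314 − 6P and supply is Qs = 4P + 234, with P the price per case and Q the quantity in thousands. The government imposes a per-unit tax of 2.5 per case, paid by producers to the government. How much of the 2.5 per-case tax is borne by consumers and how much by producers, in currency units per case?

Consumers bear 1 per case; producers bear 1.5 per case.

Without the tax, 314 − 6P = 4P + 234 gives 10P = 80, so P* = 8 and Q* = 266.
With the tax collected from producers, supply shifts: Qs = 4(P − 2.5) + 234.
New equilibrium: consumers pay 9, producers receive 6.5, Q = 260. (Wedge: Pb − Ps = 2.5.)
Burden on consumers: 1; on producers: 1.5. (They sum to 2.5.)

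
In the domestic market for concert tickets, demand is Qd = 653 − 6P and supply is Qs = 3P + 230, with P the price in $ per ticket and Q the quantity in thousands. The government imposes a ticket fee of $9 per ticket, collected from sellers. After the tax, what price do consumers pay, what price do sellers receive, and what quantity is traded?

Before the tax: set 653 − 6P = 3P + 230 → P* = $47, Q* = 371.
With the tax collected from sellers, supply shifts: Qs = 3(P − 9) + 230.
New equilibrium: consumers pay $50, sellers receive $41, Q = 353. (Wedge: Pb − Ps = 9.)

Consumers pay $50; sellers receive $41; quantity = 353.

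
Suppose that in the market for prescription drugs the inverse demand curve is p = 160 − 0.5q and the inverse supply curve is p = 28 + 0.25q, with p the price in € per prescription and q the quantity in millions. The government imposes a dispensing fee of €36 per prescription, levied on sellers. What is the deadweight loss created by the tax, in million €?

Deadweight loss = €864 million.

Inverting to q(p) form: qd = 320 − 2p; qs = 4p − 112.
Without the tax, 320 − 2p = 4p − 112 gives 6p = 432, so p* = €72 and q* = 176.
With the tax collected from sellers, supply shifts: qs = 4(p − 36) − 112.
New equilibrium: consumers pay €96, sellers receive €60, q = 128. (Wedge: pb − ps = 36.)
Quantity falls by |ΔQ| = |176 − 128| = 48.
DWL = ½ · t · |ΔQ| = ½ · 36 · 48 = €864.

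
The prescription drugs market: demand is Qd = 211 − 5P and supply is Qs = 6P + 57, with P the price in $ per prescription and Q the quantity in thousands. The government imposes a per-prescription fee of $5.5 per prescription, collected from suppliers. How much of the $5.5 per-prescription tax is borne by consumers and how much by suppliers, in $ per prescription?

Before the tax: set 211 − 5P = 6P + 57 → P* = $14, Q* = 141.
With the tax collected from suppliers, supply shifts: Qs = 6(P − 5.5) + 57.
New equilibrium: consumers pay $17, suppliers receive $11.5, Q = 126. (Wedge: Pb − Ps = 5.5.)
Burden on consumers: $3; on suppliers: $2.5. (They sum to $5.5.)
The less price-elastic side of the market bears the larger share of a per-unit tax.

Consumers bear $3 per prescription; suppliers bear $2.5 per prescription.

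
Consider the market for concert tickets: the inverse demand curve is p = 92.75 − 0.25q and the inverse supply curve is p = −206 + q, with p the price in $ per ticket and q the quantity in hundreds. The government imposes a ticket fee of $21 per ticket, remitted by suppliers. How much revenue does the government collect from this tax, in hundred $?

Rewrite in direct form: qd = 371 − 4p and qs = p + 206.
Without the tax, 371 − 4p = p + 206 gives 5p = 165, so p* = $33 and q* = 239.
With the tax collected from suppliers, supply shifts: qs = (p − 21) + 206.
New equilibrium: buyers pay $37.2, suppliers receive $16.2, q = 222.2. (Wedge: pb − ps = 21.)
Revenue = t · Q = 21 · 222.2 = $4666.2.

Tax revenue = $4666.2 hundred.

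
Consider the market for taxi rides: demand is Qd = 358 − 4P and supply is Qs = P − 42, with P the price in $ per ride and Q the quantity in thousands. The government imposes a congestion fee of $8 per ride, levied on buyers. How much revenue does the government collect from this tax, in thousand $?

Before the tax: set 358 − 4P = P − 42 → P* = $80, Q* = 38.
With the tax collected from buyers, demand (in seller-price terms) shifts: Qd = 358 − 4(P + 8).
Solving gives Q = 31.6 with buyers paying $81.6 and suppliers receiving $73.6 (the $8 wedge).
Revenue = t · Q = 8 · 31.6 = $252.8.

Tax revenue = $252.8 thousand.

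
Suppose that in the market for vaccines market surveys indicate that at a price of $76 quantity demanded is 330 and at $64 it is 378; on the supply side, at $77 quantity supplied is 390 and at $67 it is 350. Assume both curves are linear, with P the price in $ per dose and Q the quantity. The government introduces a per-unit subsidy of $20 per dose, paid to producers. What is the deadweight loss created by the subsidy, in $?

Deadweight loss = $400.

Demand slope: (378 − 330)/(64 − 76) = -4, so Qd = 634 − 4P.
Supply slope: (350 − 390)/(67 − 77) = 4, so Qs = 4P + 82.
Without the subsidy, 634 − 4P = 4P + 82 gives 8P = 552, so P* = $69 and Q* = 358.
With a per-unit subsidy paid to producers, each receives P + 20 per unit sold, so supply becomes Qs = 4(P + 20) + 82.
Solving gives Q = 398 with buyers paying $59 and producers receiving $79 (the $20 wedge).
Quantity rises by |ΔQ| = |358 − 398| = 40.
DWL = ½ · t · |ΔQ| = ½ · 20 · 40 = $400.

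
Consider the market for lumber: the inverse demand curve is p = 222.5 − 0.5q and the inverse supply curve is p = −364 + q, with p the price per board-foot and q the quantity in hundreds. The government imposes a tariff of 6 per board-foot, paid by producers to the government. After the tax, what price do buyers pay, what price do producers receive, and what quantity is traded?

Rewrite in direct form: qd = 445 − 2p and qs = p + 364.
Without the tax, 445 − 2p = p + 364 gives 3p = 81, so p* = 27 and q* = 391.
With the tax collected from producers, supply shifts: qs = (p − 6) + 364.
Solving gives q = 387 with buyers paying 29 and producers receiving 23 (the 6 wedge).

Buyers pay 29; producers receive 23; quantity = 387.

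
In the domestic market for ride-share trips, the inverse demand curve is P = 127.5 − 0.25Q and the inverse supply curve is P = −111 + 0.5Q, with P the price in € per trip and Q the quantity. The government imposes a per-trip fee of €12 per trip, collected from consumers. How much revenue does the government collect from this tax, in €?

Rewrite in direct form: Qd = 510 − 4P and Qs = 2P + 222.
Before the tax: set 510 − 4P = 2P + 222 → P* = €48, Q* = 318.
With the tax collected from consumers, demand (in seller-price terms) shifts: Qd = 510 − 4(P + 12).
Solving gives Q = 302 with consumers paying €52 and sellers receiving €40 (the €12 wedge).
Revenue = t · Q = 12 · 302 = €3624.

Tax revenue = €3624.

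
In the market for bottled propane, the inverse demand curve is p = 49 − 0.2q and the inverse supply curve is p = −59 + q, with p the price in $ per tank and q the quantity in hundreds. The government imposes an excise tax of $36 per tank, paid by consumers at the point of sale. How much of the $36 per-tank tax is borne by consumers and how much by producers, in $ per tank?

Rewrite in direct form: qd = 245 − 5p and qs = p + 59.
Without the tax, 245 − 5p = p + 59 gives 6p = 186, so p* = $31 and q* = 90.
With the tax collected from consumers, demand (in seller-price terms) shifts: qd = 245 − 5(p + 36).
New equilibrium: consumers pay $37, producers receive $1, q = 60. (Wedge: pb − ps = 36.)
Burden on consumers: $6; on producers: $30. (They sum to $36.)
The less price-elastic side of the market bears the larger share of a per-unit tax.

Consumers bear $6 per tank; producers bear $30 per tank.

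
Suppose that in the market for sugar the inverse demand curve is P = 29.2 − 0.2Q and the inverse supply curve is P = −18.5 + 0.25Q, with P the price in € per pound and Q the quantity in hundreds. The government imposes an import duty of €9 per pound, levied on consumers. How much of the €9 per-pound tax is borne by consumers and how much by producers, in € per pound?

Consumers bear €4 per pound; producers bear €5 per pound.

Rewrite in direct form: Qd = 146 − 5P and Qs = 4P + 74.
Without the tax, 146 − 5P = 4P + 74 gives 9P = 72, so P* = €8 and Q* = 106.
With the tax collected from consumers, demand (in seller-price terms) shifts: Qd = 146 − 5(P + 9).
Solving gives Q = 86 with consumers paying €12 and producers receiving €3 (the €9 wedge).
Burden on consumers: €4; on producers: €5. (They sum to €9.)
The less price-elastic side of the market bears the larger share of a per-unit tax.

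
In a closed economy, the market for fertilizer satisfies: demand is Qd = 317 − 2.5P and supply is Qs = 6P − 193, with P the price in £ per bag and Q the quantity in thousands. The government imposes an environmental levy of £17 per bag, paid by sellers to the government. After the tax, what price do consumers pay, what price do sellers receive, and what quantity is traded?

Without the tax, 317 − 2.5P = 6P − 193 gives 8.5P = 510, so P* = £60 and Q* = 167.
With the tax collected from sellers, supply shifts: Qs = 6(P − 17) − 193.
New equilibrium: consumers pay £72, sellers receive £55, Q = 137. (Wedge: Pb − Ps = 17.)
The less price-elastic side of the market bears the larger share of a per-unit tax.

Consumers pay £72; sellers receive £55; quantity = 137.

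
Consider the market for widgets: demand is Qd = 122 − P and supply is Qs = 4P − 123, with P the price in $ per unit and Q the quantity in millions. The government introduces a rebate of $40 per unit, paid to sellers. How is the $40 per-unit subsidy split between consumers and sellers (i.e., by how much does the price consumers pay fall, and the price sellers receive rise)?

Consumers gain $32 per unit; sellers gain $8 per unit.

Before the subsidy: set 122 − P = 4P − 123 → P* = $49, Q* = 73.
With a per-unit subsidy paid to sellers, each receives P + 40 per unit sold, so supply becomes Qs = 4(P + 40) − 123.
New equilibrium: consumers pay $17, sellers receive $57, Q = 105. (Wedge: Pb − Ps = −40.)
Gain to consumers: $32; to sellers: $8. (They sum to $40.)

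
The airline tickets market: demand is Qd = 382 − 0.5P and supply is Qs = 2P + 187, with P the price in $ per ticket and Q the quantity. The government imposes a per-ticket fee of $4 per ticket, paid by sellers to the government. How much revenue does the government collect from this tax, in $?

Tax revenue = $1365.6.

Without the tax, 382 − 0.5P = 2P + 187 gives 2.5P = 195, so P* = $78 and Q* = 343.
With the tax collected from sellers, supply shifts: Qs = 2(P − 4) + 187.
New equilibrium: consumers pay $81.2, sellers receive $77.2, Q = 341.4. (Wedge: Pb − Ps = 4.)
Revenue = t · Q = 4 · 341.4 = $1365.6.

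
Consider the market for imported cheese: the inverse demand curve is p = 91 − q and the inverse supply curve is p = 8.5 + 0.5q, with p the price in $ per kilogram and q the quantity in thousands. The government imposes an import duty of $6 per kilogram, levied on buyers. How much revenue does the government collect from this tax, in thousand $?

Rewrite in direct form: qd = 91 − p and qs = 2p − 17.
Without the tax, 91 − p = 2p − 17 gives 3p = 108, so p* = $36 and q* = 55.
With the tax collected from buyers, demand (in seller-price terms) shifts: qd = 91 − (p + 6).
Solving gives q = 51 with buyers paying $40 and producers receiving $34 (the $6 wedge).
Revenue = t · Q = 6 · 51 = $306.

Tax revenue = $306 thousand.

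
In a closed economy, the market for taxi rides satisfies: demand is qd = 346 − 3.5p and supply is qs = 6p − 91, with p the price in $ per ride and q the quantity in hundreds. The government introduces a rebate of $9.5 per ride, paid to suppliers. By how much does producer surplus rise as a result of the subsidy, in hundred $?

Producer surplus rises by $684.25 hundred.

Without the subsidy, 346 − 3.5p = 6p − 91 gives 9.5p = 437, so p* = $46 and q* = 185.
With a per-unit subsidy paid to suppliers, each receives p + 9.5 per unit sold, so supply becomes qs = 6(p + 9.5) − 91.
Solving gives q = 206 with buyers paying $40 and suppliers receiving $49.5 (the $9.5 wedge).
ΔPS is the trapezoid between Q = 206 and Q = 185 of height $3.5: ½ · (185 + 206) · 3.5 = $684.25.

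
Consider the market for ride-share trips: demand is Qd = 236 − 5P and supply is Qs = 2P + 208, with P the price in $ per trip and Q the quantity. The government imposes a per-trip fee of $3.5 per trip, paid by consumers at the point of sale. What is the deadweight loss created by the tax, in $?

Deadweight loss = $8.75.

Without the tax, 236 − 5P = 2P + 208 gives 7P = 28, so P* = $4 and Q* = 216.
With the tax collected from consumers, demand (in seller-price terms) shifts: Qd = 236 − 5(P + 3.5).
Solving gives Q = 211 with consumers paying $5 and suppliers receiving $1.5 (the $3.5 wedge).
Quantity falls by |ΔQ| = |216 − 211| = 5.
DWL = ½ · t · |ΔQ| = ½ · 3.5 · 5 = $8.75.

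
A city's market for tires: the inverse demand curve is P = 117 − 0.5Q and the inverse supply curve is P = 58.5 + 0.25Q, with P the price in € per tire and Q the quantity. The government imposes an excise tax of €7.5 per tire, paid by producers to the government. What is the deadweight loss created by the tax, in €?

Inverting to Q(P) form: Qd = 234 − 2P; Qs = 4P − 234.
Before the tax: set 234 − 2P = 4P − 234 → P* = €78, Q* = 78.
With the tax collected from producers, supply shifts: Qs = 4(P − 7.5) − 234.
Solving gives Q = 68 with consumers paying €83 and producers receiving €75.5 (the €7.5 wedge).
Quantity falls by |ΔQ| = |78 − 68| = 10.
DWL = ½ · t · |ΔQ| = ½ · 7.5 · 10 = €37.5.

Deadweight loss = €37.5.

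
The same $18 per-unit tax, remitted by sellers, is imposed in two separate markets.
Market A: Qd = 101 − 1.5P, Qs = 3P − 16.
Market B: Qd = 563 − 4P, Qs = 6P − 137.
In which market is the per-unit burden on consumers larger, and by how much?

Market A, by $1.2.

Market A: pre-tax P* = $26, Q* = 62; post-tax Q = 44; per-unit burden on consumers = $12.
Market B: pre-tax P* = $70, Q* = 283; post-tax Q = 239.8; per-unit burden on consumers = $10.8.
Difference: $12 vs $10.8 → market A is larger by $1.2.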